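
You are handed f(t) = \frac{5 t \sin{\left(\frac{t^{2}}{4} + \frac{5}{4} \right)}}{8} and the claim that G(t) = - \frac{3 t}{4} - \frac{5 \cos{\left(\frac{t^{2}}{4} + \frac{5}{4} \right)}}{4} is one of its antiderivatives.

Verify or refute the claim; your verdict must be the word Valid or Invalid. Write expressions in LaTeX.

d/dt[G] = \frac{5 t \sin{\left(\frac{t^{2}}{4} + \frac{5}{4} \right)}}{8} - \frac{3}{4}
d/dt[G] - f(t) = - \frac{3}{4} != 0.

Invalid: d/dt[G] - f = - \frac{3}{4}, which is not 0.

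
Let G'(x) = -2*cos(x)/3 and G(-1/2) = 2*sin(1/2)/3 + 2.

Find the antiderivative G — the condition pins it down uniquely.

Differentiate the proposed G(x) back; it has to land on the given G'(x).
A general antiderivative is -2*sin(x)/3 + C.
The condition gives C = 2*sin(1/2)/3 + 2 - (2*sin(1/2)/3) = 2.
So G(x) = 2*(3 - sin(x))/3.
Check: d/dx[2*(3 - sin(x))/3] = -2*cos(x)/3 = G'(x).

G(x) = 2*(3 - sin(x))/3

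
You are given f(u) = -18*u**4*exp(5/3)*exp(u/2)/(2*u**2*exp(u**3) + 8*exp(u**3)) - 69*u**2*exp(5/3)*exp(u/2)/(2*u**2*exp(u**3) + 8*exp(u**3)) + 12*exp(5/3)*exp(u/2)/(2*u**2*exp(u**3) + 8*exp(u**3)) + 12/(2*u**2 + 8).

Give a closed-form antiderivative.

The integrand splits into summands that can be handled one at a time.
Check: d/du[3*exp(5/3)*exp(u/2)*exp(-u**3) + 3*atan(u/2)] = (-18*u**4*exp(5/3)*exp(u/2) - 69*u**2*exp(5/3)*exp(u/2) + 12*exp(5/3)*exp(u/2) + 12*exp(u**3))/(2*u**2*exp(u**3) + 8*exp(u**3)), which equals f(u).

An antiderivative is F(u) = 3*exp(5/3)*exp(u/2)*exp(-u**3) + 3*atan(u/2).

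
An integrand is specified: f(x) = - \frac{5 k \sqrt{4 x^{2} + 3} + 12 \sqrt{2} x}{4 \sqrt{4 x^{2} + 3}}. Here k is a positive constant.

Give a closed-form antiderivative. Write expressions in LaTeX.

An antiderivative is F(x) = \frac{- 5 k x - 3 \sqrt{2} \sqrt{4 x^{2} + 3}}{4}.

Differentiate the proposed F(x) back; it has to land on f(x) exactly.
Check: d/dx[\frac{- 5 k x - 3 \sqrt{2} \sqrt{4 x^{2} + 3}}{4}] = \frac{- 5 k \sqrt{4 x^{2} + 3} - 12 \sqrt{2} x}{4 \sqrt{4 x^{2} + 3}}, which equals f(x).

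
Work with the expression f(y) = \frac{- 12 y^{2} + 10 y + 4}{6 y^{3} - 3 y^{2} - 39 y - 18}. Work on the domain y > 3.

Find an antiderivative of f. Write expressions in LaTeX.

Factor the denominator (3 \left(y - 3\right) \left(y + 2\right) \left(2 y + 1\right)) and decompose: f = \frac{16}{63 \left(2 y + 1\right)} - \frac{64}{45 \left(y + 2\right)} - \frac{74}{105 \left(y - 3\right)}; each piece integrates to a log, atan, or power term.
Check: d/dy[- \frac{74 \log{\left(y - 3 \right)}}{105} + \frac{8 \log{\left(y + \frac{1}{2} \right)}}{63} - \frac{64 \log{\left(y + 2 \right)}}{45}] = \frac{- 12 y^{2} + 10 y + 4}{6 y^{3} - 3 y^{2} - 39 y - 18} = f(y).

An antiderivative is F(y) = - \frac{74 \log{\left(y - 3 \right)}}{105} + \frac{8 \log{\left(y + \frac{1}{2} \right)}}{63} - \frac{64 \log{\left(y + 2 \right)}}{45}.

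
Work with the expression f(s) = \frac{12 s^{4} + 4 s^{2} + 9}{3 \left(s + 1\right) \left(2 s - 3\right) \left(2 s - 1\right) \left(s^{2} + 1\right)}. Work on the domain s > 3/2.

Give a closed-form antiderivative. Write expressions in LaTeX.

Factor the denominator (3 \left(s + 1\right) \left(2 s - 3\right) \left(2 s - 1\right) \left(s^{2} + 1\right)) and decompose: f = \frac{17 \left(9 s + 7\right)}{390 \left(s^{2} + 1\right)} - \frac{43}{45 \left(2 s - 1\right)} + \frac{21}{13 \left(2 s - 3\right)} + \frac{5}{18 \left(s + 1\right)}; each piece integrates to a log, atan, or power term.
Check: d/ds[\frac{21 \log{\left(s - \frac{3}{2} \right)}}{26} - \frac{43 \log{\left(s - \frac{1}{2} \right)}}{90} + \frac{5 \log{\left(s + 1 \right)}}{18} + \frac{51 \log{\left(s^{2} + 1 \right)}}{260} + \frac{119 \operatorname{atan}{\left(s \right)}}{390}] = \frac{12 s^{4} + 4 s^{2} + 9}{12 s^{5} - 12 s^{4} - 3 s^{3} - 3 s^{2} - 15 s + 9}, which equals f(s).

An antiderivative is F(s) = \frac{21 \log{\left(s - \frac{3}{2} \right)}}{26} - \frac{43 \log{\left(s - \frac{1}{2} \right)}}{90} + \frac{5 \log{\left(s + 1 \right)}}{18} + \frac{51 \log{\left(s^{2} + 1 \right)}}{260} + \frac{119 \operatorname{atan}{\left(s \right)}}{390}.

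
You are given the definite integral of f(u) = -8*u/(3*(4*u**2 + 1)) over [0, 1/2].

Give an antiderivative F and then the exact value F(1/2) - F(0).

Antiderivative: F(u) = -log(2*u**2 + 1/2)/3; value = -log(2)/3

f matches the chain-rule pattern g'(h)*h' with inner function h(u) = 2*u**2 + 1/2; substituting w = h(u) collapses the integral.
F(u) = -log(2*u**2 + 1/2)/3 is an antiderivative of f.
Check: d/du[-log(2*u**2 + 1/2)/3] = -8*u/(12*u**2 + 3), which equals f(u).
F(1/2) = 0; F(0) = log(2)/3.
Integral = F(1/2) - F(0) = -log(2)/3.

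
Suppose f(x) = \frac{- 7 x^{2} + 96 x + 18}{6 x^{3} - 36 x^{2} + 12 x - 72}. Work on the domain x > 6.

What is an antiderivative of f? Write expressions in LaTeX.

An antiderivative is F(x) = \frac{3 \log{\left(x - 6 \right)}}{2} - \frac{4 \log{\left(\frac{x^{2}}{2} + 1 \right)}}{3}.

Check any antiderivative F(x) by computing F'(x) and comparing it with f(x).
Check: d/dx[\frac{3 \log{\left(x - 6 \right)}}{2} - \frac{4 \log{\left(\frac{x^{2}}{2} + 1 \right)}}{3}] = \frac{- 7 x^{2} + 96 x + 18}{6 x^{3} - 36 x^{2} + 12 x - 72} = f(x).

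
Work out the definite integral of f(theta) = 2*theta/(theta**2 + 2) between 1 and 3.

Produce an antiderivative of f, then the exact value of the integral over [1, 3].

The substitution u = theta**2 + 2 works: f is exactly (dF/du)*(du/dtheta) for that inner function.
F(theta) = log(theta**2 + 2) is an antiderivative of f.
Check: d/dtheta[log(theta**2 + 2)] = 2*theta/(theta**2 + 2) = f(theta).
F(3) = log(11); F(1) = log(3).
Integral = F(3) - F(1) = -log(3) + log(11).

Antiderivative: F(theta) = log(theta**2 + 2); value = -log(3) + log(11)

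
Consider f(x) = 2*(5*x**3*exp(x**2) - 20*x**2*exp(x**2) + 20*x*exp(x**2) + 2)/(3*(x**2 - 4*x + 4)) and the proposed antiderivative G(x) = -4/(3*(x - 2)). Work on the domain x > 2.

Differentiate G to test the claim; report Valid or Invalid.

d/dx[G] = 4/(3*x**2 - 12*x + 12)
d/dx[G] - f(x) = -10*x*exp(x**2)/3 != 0.

Invalid: d/dx[G] - f = -10*x*exp(x**2)/3, which is not 0.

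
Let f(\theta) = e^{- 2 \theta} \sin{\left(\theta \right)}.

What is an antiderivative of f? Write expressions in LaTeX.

An antiderivative is F(\theta) = - \frac{\left(2 \sin{\left(\theta \right)} + \cos{\left(\theta \right)}\right) e^{- 2 \theta}}{5}.

A first test for any F(\theta): its \theta-derivative must equal f(\theta) identically.
Check: d/d\theta[- \frac{\left(2 \sin{\left(\theta \right)} + \cos{\left(\theta \right)}\right) e^{- 2 \theta}}{5}] = e^{- 2 \theta} \sin{\left(\theta \right)} = f(\theta).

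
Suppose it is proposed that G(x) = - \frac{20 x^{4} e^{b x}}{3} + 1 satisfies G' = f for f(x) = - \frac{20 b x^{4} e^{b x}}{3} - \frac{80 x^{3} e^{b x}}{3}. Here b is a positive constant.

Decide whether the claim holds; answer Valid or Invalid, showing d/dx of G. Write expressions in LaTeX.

d/dx[G] = - \frac{20 b x^{4} e^{b x}}{3} - \frac{80 x^{3} e^{b x}}{3}
This equals f(x) exactly, so the claim holds.

Valid - differentiating G returns exactly f.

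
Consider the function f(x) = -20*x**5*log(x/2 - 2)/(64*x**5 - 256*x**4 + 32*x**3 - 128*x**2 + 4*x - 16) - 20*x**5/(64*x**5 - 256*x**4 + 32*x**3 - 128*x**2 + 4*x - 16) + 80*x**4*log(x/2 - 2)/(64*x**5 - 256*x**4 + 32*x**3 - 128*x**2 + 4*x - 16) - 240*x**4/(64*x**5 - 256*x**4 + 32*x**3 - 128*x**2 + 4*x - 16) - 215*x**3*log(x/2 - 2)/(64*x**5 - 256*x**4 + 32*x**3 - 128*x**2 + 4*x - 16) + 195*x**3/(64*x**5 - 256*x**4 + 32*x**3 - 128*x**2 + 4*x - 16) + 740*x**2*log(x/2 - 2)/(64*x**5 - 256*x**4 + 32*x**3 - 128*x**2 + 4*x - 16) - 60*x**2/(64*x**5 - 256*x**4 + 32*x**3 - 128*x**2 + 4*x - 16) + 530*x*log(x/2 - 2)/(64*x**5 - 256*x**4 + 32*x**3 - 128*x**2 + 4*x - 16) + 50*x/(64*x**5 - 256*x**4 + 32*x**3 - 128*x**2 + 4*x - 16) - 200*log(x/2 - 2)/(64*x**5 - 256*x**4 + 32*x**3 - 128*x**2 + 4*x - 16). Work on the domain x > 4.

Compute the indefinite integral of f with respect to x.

Integrate term by term and add the pieces.
Check: d/dx[(-5*x**3*log(x/2 - 2) - 60*x**2*log(x/2 - 2) + 50*x*log(x/2 - 2))/(16*x**2 + 4)] = (-20*x**5*log(x/2 - 2) - 20*x**5 + 80*x**4*log(x/2 - 2) - 240*x**4 - 215*x**3*log(x/2 - 2) + 195*x**3 + 740*x**2*log(x/2 - 2) - 60*x**2 + 530*x*log(x/2 - 2) + 50*x - 200*log(x/2 - 2))/(64*x**5 - 256*x**4 + 32*x**3 - 128*x**2 + 4*x - 16), which equals f(x).

F(x) = (-5*x**3*log(x/2 - 2) - 60*x**2*log(x/2 - 2) + 50*x*log(x/2 - 2))/(16*x**2 + 4) + C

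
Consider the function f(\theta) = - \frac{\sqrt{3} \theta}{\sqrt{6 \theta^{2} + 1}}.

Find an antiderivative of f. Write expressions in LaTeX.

f matches the chain-rule pattern g'(h)*h' with inner function h(\theta) = 2 \theta^{2} + \frac{1}{3}; substituting u = h(\theta) collapses the integral.
Check: d/d\theta[- \frac{\sqrt{2 \theta^{2} + \frac{1}{3}}}{2}] = - \frac{\sqrt{3} \theta}{\sqrt{6 \theta^{2} + 1}} = f(\theta).

An antiderivative is F(\theta) = - \frac{\sqrt{2 \theta^{2} + \frac{1}{3}}}{2}.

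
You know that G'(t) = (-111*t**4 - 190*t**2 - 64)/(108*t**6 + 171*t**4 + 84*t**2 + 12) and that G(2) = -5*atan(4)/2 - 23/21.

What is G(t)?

G(t) = -t/(3*(3*t**2/2 + 1)) - 5*atan(2*t)/2 - 1

For G(t) to be correct, d/dt[G] must agree with the stated G'(t) identically.
A general antiderivative is -t/(3*(3*t**2/2 + 1)) - 5*atan(2*t)/2 + C.
The condition gives C = -5*atan(4)/2 - 23/21 - (-5*atan(4)/2 - 2/21) = -1.
So G(t) = -t/(3*(3*t**2/2 + 1)) - 5*atan(2*t)/2 - 1.
Check: d/dt[-t/(3*(3*t**2/2 + 1)) - 5*atan(2*t)/2 - 1] = (-111*t**4 - 190*t**2 - 64)/(108*t**6 + 171*t**4 + 84*t**2 + 12) = G'(t).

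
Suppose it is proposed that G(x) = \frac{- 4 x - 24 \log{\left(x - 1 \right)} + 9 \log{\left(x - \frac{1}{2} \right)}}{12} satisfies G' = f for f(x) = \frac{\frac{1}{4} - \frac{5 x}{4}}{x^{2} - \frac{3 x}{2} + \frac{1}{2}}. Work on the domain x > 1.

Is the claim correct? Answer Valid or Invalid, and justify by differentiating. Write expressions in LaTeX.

d/dx[G] = \frac{- 4 x^{2} - 9 x + 1}{12 x^{2} - 18 x + 6}
d/dx[G] - f(x) = - \frac{1}{3} != 0.

Invalid: d/dx[G] - f = - \frac{1}{3}, which is not 0.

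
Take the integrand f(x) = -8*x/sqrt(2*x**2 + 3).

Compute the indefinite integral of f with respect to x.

f matches the chain-rule pattern g'(h)*h' with inner function h(x) = 2*x**2 + 3; substituting u = h(x) collapses the integral.
Check: d/dx[-4*sqrt(2*x**2 + 3)] = -8*x/sqrt(2*x**2 + 3) = f(x).

F(x) = -4*sqrt(2*x**2 + 3) + C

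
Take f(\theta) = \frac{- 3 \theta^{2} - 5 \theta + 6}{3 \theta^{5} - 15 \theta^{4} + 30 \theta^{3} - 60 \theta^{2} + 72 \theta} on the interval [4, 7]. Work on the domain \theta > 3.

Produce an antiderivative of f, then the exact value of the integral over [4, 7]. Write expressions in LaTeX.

Antiderivative: F(\theta) = \frac{26 \log{\left(\theta \right)} - 96 \log{\left(\theta - 3 \right)} + 104 \log{\left(\theta - 2 \right)} - 17 \log{\left(\theta^{2} + 4 \right)} + 40 \operatorname{atan}{\left(\frac{\theta}{2} \right)}}{312}; value = - \frac{61 \log{\left(4 \right)}}{156} - \frac{\log{\left(2 \right)}}{3} - \frac{17 \log{\left(53 \right)}}{312} - \frac{5 \operatorname{atan}{\left(2 \right)}}{39} + \frac{\log{\left(7 \right)}}{12} + \frac{17 \log{\left(20 \right)}}{312} + \frac{5 \operatorname{atan}{\left(\frac{7}{2} \right)}}{39} + \frac{\log{\left(5 \right)}}{3}

The denominator factors as 3 \theta \left(\theta - 3\right) \left(\theta - 2\right) \left(\theta^{2} + 4\right); partial fractions split f into directly integrable pieces: - \frac{17 \theta - 40}{156 \left(\theta^{2} + 4\right)} + \frac{1}{3 \left(\theta - 2\right)} - \frac{4}{13 \left(\theta - 3\right)} + \frac{1}{12 \theta}.
F(\theta) = \frac{26 \log{\left(\theta \right)} - 96 \log{\left(\theta - 3 \right)} + 104 \log{\left(\theta - 2 \right)} - 17 \log{\left(\theta^{2} + 4 \right)} + 40 \operatorname{atan}{\left(\frac{\theta}{2} \right)}}{312} is an antiderivative of f.
Check: d/d\theta[\frac{26 \log{\left(\theta \right)} - 96 \log{\left(\theta - 3 \right)} + 104 \log{\left(\theta - 2 \right)} - 17 \log{\left(\theta^{2} + 4 \right)} + 40 \operatorname{atan}{\left(\frac{\theta}{2} \right)}}{312}] = \frac{- 3 \theta^{2} - 5 \theta + 6}{3 \theta^{5} - 15 \theta^{4} + 30 \theta^{3} - 60 \theta^{2} + 72 \theta} = f(\theta).
F(7) = - \frac{4 \log{\left(4 \right)}}{13} - \frac{17 \log{\left(53 \right)}}{312} + \frac{\log{\left(7 \right)}}{12} + \frac{5 \operatorname{atan}{\left(\frac{7}{2} \right)}}{39} + \frac{\log{\left(5 \right)}}{3}; F(4) = - \frac{17 \log{\left(20 \right)}}{312} + \frac{\log{\left(4 \right)}}{12} + \frac{5 \operatorname{atan}{\left(2 \right)}}{39} + \frac{\log{\left(2 \right)}}{3}.
Integral = F(7) - F(4) = - \frac{61 \log{\left(4 \right)}}{156} - \frac{\log{\left(2 \right)}}{3} - \frac{17 \log{\left(53 \right)}}{312} - \frac{5 \operatorname{atan}{\left(2 \right)}}{39} + \frac{\log{\left(7 \right)}}{12} + \frac{17 \log{\left(20 \right)}}{312} + \frac{5 \operatorname{atan}{\left(\frac{7}{2} \right)}}{39} + \frac{\log{\left(5 \right)}}{3}.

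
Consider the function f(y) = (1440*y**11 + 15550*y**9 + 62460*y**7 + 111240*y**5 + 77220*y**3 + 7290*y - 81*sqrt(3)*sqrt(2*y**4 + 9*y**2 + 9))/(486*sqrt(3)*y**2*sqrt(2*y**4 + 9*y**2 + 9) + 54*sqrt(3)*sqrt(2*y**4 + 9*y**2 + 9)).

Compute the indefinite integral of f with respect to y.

F(y) = (-10*sqrt(3)*(-y**2 - 3)**3*sqrt(2*y**4 + 9*y**2 + 9) - 81*atan(3*y))/162 + C

A candidate is checked by its d/dy: the result must match f(y).
Check: d/dy[(-10*sqrt(3)*(-y**2 - 3)**3*sqrt(2*y**4 + 9*y**2 + 9) - 81*atan(3*y))/162] = (1440*sqrt(3)*y**11 + 15550*sqrt(3)*y**9 + 62460*sqrt(3)*y**7 + 111240*sqrt(3)*y**5 + 77220*sqrt(3)*y**3 + 7290*sqrt(3)*y - 243*sqrt(2*y**4 + 9*y**2 + 9))/(1458*y**2*sqrt(2*y**4 + 9*y**2 + 9) + 162*sqrt(2*y**4 + 9*y**2 + 9)), which equals f(y).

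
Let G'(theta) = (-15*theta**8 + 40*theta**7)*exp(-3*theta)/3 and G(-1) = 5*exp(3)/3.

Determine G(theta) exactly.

G(theta) = 5*theta**8*exp(-3*theta)/3

G'(theta) has the shape u'v + uv' for u = 5*theta**8/3 and v = exp(-3*theta) — it is the derivative of the product u*v.
A general antiderivative is 5*theta**8*exp(-3*theta)/3 + C.
The condition gives C = 5*exp(3)/3 - (5*exp(3)/3) = 0.
So G(theta) = 5*theta**8*exp(-3*theta)/3.
Check: d/dtheta[5*theta**8*exp(-3*theta)/3] = (-15*theta**8 + 40*theta**7)*exp(-3*theta)/3 = G'(theta).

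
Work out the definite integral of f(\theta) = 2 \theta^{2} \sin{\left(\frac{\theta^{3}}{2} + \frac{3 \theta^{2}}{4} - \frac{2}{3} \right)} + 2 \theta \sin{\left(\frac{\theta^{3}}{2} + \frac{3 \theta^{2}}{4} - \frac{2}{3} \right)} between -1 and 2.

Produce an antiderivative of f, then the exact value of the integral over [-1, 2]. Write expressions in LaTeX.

f matches the chain-rule pattern g'(h)*h' with inner function h(\theta) = \frac{\theta^{3}}{2} + \frac{3 \theta^{2}}{4} - \frac{2}{3}; substituting u = h(\theta) collapses the integral.
F(\theta) = - \frac{4 \cos{\left(\frac{\theta^{3}}{2} + \frac{3 \theta^{2}}{4} - \frac{2}{3} \right)}}{3} is an antiderivative of f.
Check: d/d\theta[- \frac{4 \cos{\left(\frac{\theta^{3}}{2} + \frac{3 \theta^{2}}{4} - \frac{2}{3} \right)}}{3}] = 2 \theta^{2} \sin{\left(\frac{\theta^{3}}{2} + \frac{3 \theta^{2}}{4} - \frac{2}{3} \right)} + 2 \theta \sin{\left(\frac{\theta^{3}}{2} + \frac{3 \theta^{2}}{4} - \frac{2}{3} \right)} = f(\theta).
F(2) = - \frac{4 \cos{\left(\frac{19}{3} \right)}}{3}; F(-1) = - \frac{4 \cos{\left(\frac{5}{12} \right)}}{3}.
Integral = F(2) - F(-1) = - \frac{4 \cos{\left(\frac{19}{3} \right)}}{3} + \frac{4 \cos{\left(\frac{5}{12} \right)}}{3}.

Antiderivative: F(\theta) = - \frac{4 \cos{\left(\frac{\theta^{3}}{2} + \frac{3 \theta^{2}}{4} - \frac{2}{3} \right)}}{3}; value = - \frac{4 \cos{\left(\frac{19}{3} \right)}}{3} + \frac{4 \cos{\left(\frac{5}{12} \right)}}{3}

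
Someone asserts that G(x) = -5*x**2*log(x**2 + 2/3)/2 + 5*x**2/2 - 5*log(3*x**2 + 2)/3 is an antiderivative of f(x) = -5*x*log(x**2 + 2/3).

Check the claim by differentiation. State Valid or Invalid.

d/dx[G] = -5*x*log(x**2 + 2/3)
This equals f(x) exactly, so the claim holds.

Valid - differentiating G returns exactly f.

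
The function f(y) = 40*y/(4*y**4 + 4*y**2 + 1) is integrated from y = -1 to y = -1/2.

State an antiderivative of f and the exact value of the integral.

f matches the chain-rule pattern g'(h)*h' with inner function h(y) = y**2 + 1/2; substituting u = h(y) collapses the integral.
F(y) = -10/(2*y**2 + 1) is an antiderivative of f.
Check: d/dy[-10/(2*y**2 + 1)] = 40*y/(4*y**4 + 4*y**2 + 1) = f(y).
F(-1/2) = -20/3; F(-1) = -10/3.
Integral = F(-1/2) - F(-1) = -10/3.

Antiderivative: F(y) = -10/(2*y**2 + 1); value = -10/3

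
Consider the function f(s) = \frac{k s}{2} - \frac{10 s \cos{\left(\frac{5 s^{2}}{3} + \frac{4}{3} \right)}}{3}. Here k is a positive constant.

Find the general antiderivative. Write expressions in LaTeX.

Integrate term by term and add the pieces.
Check: d/ds[\frac{k s^{2}}{4} - \sin{\left(\frac{5 s^{2}}{3} + \frac{4}{3} \right)}] = \frac{k s}{2} - \frac{10 s \cos{\left(\frac{5 s^{2}}{3} + \frac{4}{3} \right)}}{3} = f(s).

F(s) = \frac{k s^{2}}{4} - \sin{\left(\frac{5 s^{2}}{3} + \frac{4}{3} \right)} + C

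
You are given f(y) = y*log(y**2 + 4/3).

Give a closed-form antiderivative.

An antiderivative is F(y) = y**2*log(y**2 + 4/3)/2 - y**2/2 + 2*log(3*y**2 + 4)/3.

Any candidate F(y) must reproduce f(y) exactly when differentiated.
Check: d/dy[y**2*log(y**2 + 4/3)/2 - y**2/2 + 2*log(3*y**2 + 4)/3] = y*log(y**2 + 4/3) = f(y).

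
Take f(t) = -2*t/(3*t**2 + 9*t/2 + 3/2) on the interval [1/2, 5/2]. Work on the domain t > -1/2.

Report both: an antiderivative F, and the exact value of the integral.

The denominator factors as 3*(t + 1)*(2*t + 1); partial fractions split f into directly integrable pieces: 4/(3*(2*t + 1)) - 4/(3*(t + 1)).
F(t) = 2*log(t + 1/2)/3 - 4*log(t + 1)/3 is an antiderivative of f.
Check: d/dt[2*log(t + 1/2)/3 - 4*log(t + 1)/3] = -4*t/(6*t**2 + 9*t + 3), which equals f(t).
F(5/2) = -4*log(7/2)/3 + 2*log(3)/3; F(1/2) = -4*log(3/2)/3.
Integral = F(5/2) - F(1/2) = -4*log(7/2)/3 + 4*log(3/2)/3 + 2*log(3)/3.

Antiderivative: F(t) = 2*log(t + 1/2)/3 - 4*log(t + 1)/3; value = -4*log(7/2)/3 + 4*log(3/2)/3 + 2*log(3)/3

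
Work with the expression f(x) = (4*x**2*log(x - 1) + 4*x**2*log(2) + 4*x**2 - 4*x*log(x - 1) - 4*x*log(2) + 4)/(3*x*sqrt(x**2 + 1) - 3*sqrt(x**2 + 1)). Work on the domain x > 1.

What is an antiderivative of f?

f has the shape u'v + uv' for u = 4*sqrt(x**2 + 1)/3 and v = log(2*x - 2) — it is the derivative of the product u*v.
Check: d/dx[4*sqrt(x**2 + 1)*log(x - 1)/3 + 4*sqrt(x**2 + 1)*log(2)/3] = (4*x**2*log(x - 1) + 4*x**2*log(2) + 4*x**2 - 4*x*log(x - 1) - 4*x*log(2) + 4)/(3*x*sqrt(x**2 + 1) - 3*sqrt(x**2 + 1)) = f(x).

An antiderivative is F(x) = 4*sqrt(x**2 + 1)*log(x - 1)/3 + 4*sqrt(x**2 + 1)*log(2)/3.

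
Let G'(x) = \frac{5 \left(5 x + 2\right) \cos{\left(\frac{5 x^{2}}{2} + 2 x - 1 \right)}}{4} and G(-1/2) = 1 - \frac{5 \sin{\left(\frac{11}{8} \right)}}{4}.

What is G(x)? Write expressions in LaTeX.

G(x) = \frac{5 \sin{\left(\frac{5 x^{2}}{2} + 2 x - 1 \right)}}{4} + 1

The substitution u = \frac{5 x^{2}}{2} + 2 x - 1 works: G'(x) is exactly (dG/du)*(du/dx) for that inner function.
A general antiderivative is \frac{5 \sin{\left(\frac{5 x^{2}}{2} + 2 x - 1 \right)}}{4} + C.
The condition gives C = 1 - \frac{5 \sin{\left(\frac{11}{8} \right)}}{4} - (- \frac{5 \sin{\left(\frac{11}{8} \right)}}{4}) = 1.
So G(x) = \frac{5 \sin{\left(\frac{5 x^{2}}{2} + 2 x - 1 \right)}}{4} + 1.
Check: d/dx[\frac{5 \sin{\left(\frac{5 x^{2}}{2} + 2 x - 1 \right)}}{4} + 1] = \frac{25 x \cos{\left(\frac{5 x^{2}}{2} + 2 x - 1 \right)}}{4} + \frac{5 \cos{\left(\frac{5 x^{2}}{2} + 2 x - 1 \right)}}{2}, which equals G'(x).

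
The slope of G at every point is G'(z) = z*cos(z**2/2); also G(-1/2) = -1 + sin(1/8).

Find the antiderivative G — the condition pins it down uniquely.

G(z) = sin(z**2/2) - 1

The substitution u = z**2/2 works: G'(z) is exactly (dG/du)*(du/dz) for that inner function.
A general antiderivative is sin(z**2/2) + C.
The condition gives C = -1 + sin(1/8) - (sin(1/8)) = -1.
So G(z) = sin(z**2/2) - 1.
Check: d/dz[sin(z**2/2) - 1] = z*cos(z**2/2) = G'(z).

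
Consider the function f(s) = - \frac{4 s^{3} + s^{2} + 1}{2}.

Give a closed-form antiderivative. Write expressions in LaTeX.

A candidate is checked by its d/ds: the result must match f(s).
Check: d/ds[- \frac{s^{4}}{2} - \frac{s^{3}}{6} - \frac{s}{2}] = - 2 s^{3} - \frac{s^{2}}{2} - \frac{1}{2}, which equals f(s).

An antiderivative is F(s) = - \frac{s^{4}}{2} - \frac{s^{3}}{6} - \frac{s}{2}.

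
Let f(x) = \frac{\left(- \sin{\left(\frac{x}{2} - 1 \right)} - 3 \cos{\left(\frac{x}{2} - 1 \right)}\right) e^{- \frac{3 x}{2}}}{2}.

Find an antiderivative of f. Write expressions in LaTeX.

An antiderivative is F(x) = e^{- \frac{3 x}{2}} \cos{\left(\frac{x}{2} - 1 \right)}.

Recognize the product-rule pattern: f = u'v + uv' with u = \cos{\left(\frac{x}{2} - 1 \right)}, v = e^{- \frac{3 x}{2}}, so integration by parts undoes it.
Check: d/dx[e^{- \frac{3 x}{2}} \cos{\left(\frac{x}{2} - 1 \right)}] = \frac{\left(- \sin{\left(\frac{x}{2} - 1 \right)} - 3 \cos{\left(\frac{x}{2} - 1 \right)}\right) e^{- \frac{3 x}{2}}}{2} = f(x).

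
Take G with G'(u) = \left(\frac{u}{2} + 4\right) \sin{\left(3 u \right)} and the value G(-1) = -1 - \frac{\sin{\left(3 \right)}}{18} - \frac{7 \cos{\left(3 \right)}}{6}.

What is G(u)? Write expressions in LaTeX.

Recover the given G'(u) by differentiating a candidate G(u); any mismatch rules it out.
A general antiderivative is - \frac{u \cos{\left(3 u \right)}}{6} + \frac{\sin{\left(3 u \right)}}{18} - \frac{4 \cos{\left(3 u \right)}}{3} + C.
The condition gives C = -1 - \frac{\sin{\left(3 \right)}}{18} - \frac{7 \cos{\left(3 \right)}}{6} - (- \frac{\sin{\left(3 \right)}}{18} - \frac{7 \cos{\left(3 \right)}}{6}) = -1.
So G(u) = - \frac{u \cos{\left(3 u \right)}}{6} + \frac{\sin{\left(3 u \right)}}{18} - \frac{4 \cos{\left(3 u \right)}}{3} - 1.
Check: d/du[- \frac{u \cos{\left(3 u \right)}}{6} + \frac{\sin{\left(3 u \right)}}{18} - \frac{4 \cos{\left(3 u \right)}}{3} - 1] = \frac{u \sin{\left(3 u \right)}}{2} + 4 \sin{\left(3 u \right)}, which equals G'(u).

G(u) = - \frac{u \cos{\left(3 u \right)}}{6} + \frac{\sin{\left(3 u \right)}}{18} - \frac{4 \cos{\left(3 u \right)}}{3} - 1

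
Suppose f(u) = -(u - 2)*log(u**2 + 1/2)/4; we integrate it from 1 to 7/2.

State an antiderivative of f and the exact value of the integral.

Check any antiderivative F(u) by computing F'(u) and comparing it with f(u).
F(u) = -u**2*log(u**2 + 1/2)/8 + u**2/8 + u*log(u**2 + 1/2)/2 - u - log(u**2 + 1/2)/16 + sqrt(2)*atan(sqrt(2)*u)/2 is an antiderivative of f.
Check: d/du[-u**2*log(u**2 + 1/2)/8 + u**2/8 + u*log(u**2 + 1/2)/2 - u - log(u**2 + 1/2)/16 + sqrt(2)*atan(sqrt(2)*u)/2] = -u*log(u**2 + 1/2)/4 + log(u**2 + 1/2)/2, which equals f(u).
F(7/2) = -63/32 + 5*log(51/4)/32 + sqrt(2)*atan(7*sqrt(2)/2)/2; F(1) = -7/8 + 5*log(3/2)/16 + sqrt(2)*atan(sqrt(2))/2.
Integral = F(7/2) - F(1) = -35/32 - sqrt(2)*atan(sqrt(2))/2 - 5*log(3/2)/16 + 5*log(51/4)/32 + sqrt(2)*atan(7*sqrt(2)/2)/2.

Antiderivative: F(u) = -u**2*log(u**2 + 1/2)/8 + u**2/8 + u*log(u**2 + 1/2)/2 - u - log(u**2 + 1/2)/16 + sqrt(2)*atan(sqrt(2)*u)/2; value = -35/32 - sqrt(2)*atan(sqrt(2))/2 - 5*log(3/2)/16 + 5*log(51/4)/32 + sqrt(2)*atan(7*sqrt(2)/2)/2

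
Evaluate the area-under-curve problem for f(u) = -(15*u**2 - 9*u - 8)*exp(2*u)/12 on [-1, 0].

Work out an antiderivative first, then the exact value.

Recognize the product-rule pattern: f = v'r + vr' with v = -5*u**2/8 + u - 1/6, r = exp(2*u), so integration by parts undoes it.
F(u) = (-15*u**2 + 24*u - 4)*exp(2*u)/24 is an antiderivative of f.
Check: d/du[(-15*u**2 + 24*u - 4)*exp(2*u)/24] = -5*u**2*exp(2*u)/4 + 3*u*exp(2*u)/4 + 2*exp(2*u)/3, which equals f(u).
F(0) = -1/6; F(-1) = -43*exp(-2)/24.
Integral = F(0) - F(-1) = -1/6 + 43*exp(-2)/24.

Antiderivative: F(u) = (-15*u**2 + 24*u - 4)*exp(2*u)/24; value = -1/6 + 43*exp(-2)/24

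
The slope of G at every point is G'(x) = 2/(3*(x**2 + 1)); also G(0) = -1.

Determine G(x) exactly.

Recover the given G'(x) by differentiating a candidate G(x); any mismatch rules it out.
A general antiderivative is 2*atan(x)/3 + C.
The condition gives C = -1 - (0) = -1.
So G(x) = (2*atan(x) - 3)/3.
Check: d/dx[(2*atan(x) - 3)/3] = 2/(3*x**2 + 3), which equals G'(x).

G(x) = (2*atan(x) - 3)/3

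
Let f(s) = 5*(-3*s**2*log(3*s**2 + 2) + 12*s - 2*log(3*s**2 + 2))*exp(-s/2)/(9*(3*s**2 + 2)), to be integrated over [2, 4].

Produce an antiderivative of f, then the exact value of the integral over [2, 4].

Antiderivative: F(s) = 10*exp(-s/2)*log(3*s**2 + 2)/9; value = -10*exp(-1)*log(14)/9 + 10*exp(-2)*log(50)/9

Recognize the product-rule pattern: f = u'v + uv' with u = 10*exp(-s/2)/9, v = log(3*s**2 + 2), so integration by parts undoes it.
F(s) = 10*exp(-s/2)*log(3*s**2 + 2)/9 is an antiderivative of f.
Check: d/ds[10*exp(-s/2)*log(3*s**2 + 2)/9] = (-15*s**2*log(3*s**2 + 2) + 60*s - 10*log(3*s**2 + 2))/(27*s**2*exp(s/2) + 18*exp(s/2)), which equals f(s).
F(4) = 10*exp(-2)*log(50)/9; F(2) = 10*exp(-1)*log(14)/9.
Integral = F(4) - F(2) = -10*exp(-1)*log(14)/9 + 10*exp(-2)*log(50)/9.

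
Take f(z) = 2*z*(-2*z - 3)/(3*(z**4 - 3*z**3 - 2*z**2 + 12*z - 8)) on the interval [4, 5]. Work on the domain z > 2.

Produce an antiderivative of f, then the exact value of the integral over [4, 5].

Antiderivative: F(z) = 13*log(z - 2)/12 - 10*log(z - 1)/9 + log(z + 2)/36 + 7/(3*z - 6); value = -10*log(4)/9 - 13*log(2)/12 - 7/18 - log(6)/36 + log(7)/36 + 79*log(3)/36

Factor the denominator (3*(z - 2)**2*(z - 1)*(z + 2)) and decompose: f = 1/(36*(z + 2)) - 10/(9*(z - 1)) + 13/(12*(z - 2)) - 7/(3*(z - 2)**2); each piece integrates to a log, atan, or power term.
F(z) = 13*log(z - 2)/12 - 10*log(z - 1)/9 + log(z + 2)/36 + 7/(3*z - 6) is an antiderivative of f.
Check: d/dz[13*log(z - 2)/12 - 10*log(z - 1)/9 + log(z + 2)/36 + 7/(3*z - 6)] = (-4*z**2 - 6*z)/(3*z**4 - 9*z**3 - 6*z**2 + 36*z - 24), which equals f(z).
F(5) = -10*log(4)/9 + log(7)/36 + 7/9 + 13*log(3)/12; F(4) = -10*log(3)/9 + log(6)/36 + 13*log(2)/12 + 7/6.
Integral = F(5) - F(4) = -10*log(4)/9 - 13*log(2)/12 - 7/18 - log(6)/36 + log(7)/36 + 79*log(3)/36.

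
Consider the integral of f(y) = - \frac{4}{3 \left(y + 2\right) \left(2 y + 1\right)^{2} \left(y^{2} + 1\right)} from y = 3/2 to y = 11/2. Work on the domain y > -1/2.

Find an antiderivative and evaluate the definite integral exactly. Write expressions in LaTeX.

Factor the denominator (3 \left(y + 2\right) \left(2 y + 1\right)^{2} \left(y^{2} + 1\right)) and decompose: f = \frac{4 \left(y + 2\right)}{75 \left(y^{2} + 1\right)} - \frac{32}{675 \left(2 y + 1\right)} - \frac{32}{45 \left(2 y + 1\right)^{2}} - \frac{4}{135 \left(y + 2\right)}; each piece integrates to a log, atan, or power term.
F(y) = \frac{2 \left(- 16 y \log{\left(y + \frac{1}{2} \right)} - 20 y \log{\left(y + 2 \right)} + 18 y \log{\left(y^{2} + 1 \right)} + 72 y \operatorname{atan}{\left(y \right)} - 8 \log{\left(y + \frac{1}{2} \right)} - 10 \log{\left(y + 2 \right)} + 9 \log{\left(y^{2} + 1 \right)} + 36 \operatorname{atan}{\left(y \right)} + 120\right)}{675 \left(2 y + 1\right)} is an antiderivative of f.
Check: d/dy[\frac{2 \left(- 16 y \log{\left(y + \frac{1}{2} \right)} - 20 y \log{\left(y + 2 \right)} + 18 y \log{\left(y^{2} + 1 \right)} + 72 y \operatorname{atan}{\left(y \right)} - 8 \log{\left(y + \frac{1}{2} \right)} - 10 \log{\left(y + 2 \right)} + 9 \log{\left(y^{2} + 1 \right)} + 36 \operatorname{atan}{\left(y \right)} + 120\right)}{675 \left(2 y + 1\right)}] = - \frac{4}{12 y^{5} + 36 y^{4} + 39 y^{3} + 42 y^{2} + 27 y + 6}, which equals f(y).
F(11/2) = - \frac{4 \log{\left(\frac{15}{2} \right)}}{135} - \frac{16 \log{\left(6 \right)}}{675} + \frac{4}{135} + \frac{2 \log{\left(\frac{125}{4} \right)}}{75} + \frac{8 \operatorname{atan}{\left(\frac{11}{2} \right)}}{75}; F(3/2) = - \frac{4 \log{\left(\frac{7}{2} \right)}}{135} - \frac{16 \log{\left(2 \right)}}{675} + \frac{2 \log{\left(\frac{13}{4} \right)}}{75} + \frac{4}{45} + \frac{8 \operatorname{atan}{\left(\frac{3}{2} \right)}}{75}.
Integral = F(11/2) - F(3/2) = - \frac{8 \operatorname{atan}{\left(\frac{3}{2} \right)}}{75} - \frac{4 \log{\left(\frac{15}{2} \right)}}{135} - \frac{8}{135} - \frac{16 \log{\left(6 \right)}}{675} - \frac{2 \log{\left(\frac{13}{4} \right)}}{75} + \frac{16 \log{\left(2 \right)}}{675} + \frac{4 \log{\left(\frac{7}{2} \right)}}{135} + \frac{2 \log{\left(\frac{125}{4} \right)}}{75} + \frac{8 \operatorname{atan}{\left(\frac{11}{2} \right)}}{75}.

Antiderivative: F(y) = \frac{2 \left(- 16 y \log{\left(y + \frac{1}{2} \right)} - 20 y \log{\left(y + 2 \right)} + 18 y \log{\left(y^{2} + 1 \right)} + 72 y \operatorname{atan}{\left(y \right)} - 8 \log{\left(y + \frac{1}{2} \right)} - 10 \log{\left(y + 2 \right)} + 9 \log{\left(y^{2} + 1 \right)} + 36 \operatorname{atan}{\left(y \right)} + 120\right)}{675 \left(2 y + 1\right)}; value = - \frac{8 \operatorname{atan}{\left(\frac{3}{2} \right)}}{75} - \frac{4 \log{\left(\frac{15}{2} \right)}}{135} - \frac{8}{135} - \frac{16 \log{\left(6 \right)}}{675} - \frac{2 \log{\left(\frac{13}{4} \right)}}{75} + \frac{16 \log{\left(2 \right)}}{675} + \frac{4 \log{\left(\frac{7}{2} \right)}}{135} + \frac{2 \log{\left(\frac{125}{4} \right)}}{75} + \frac{8 \operatorname{atan}{\left(\frac{11}{2} \right)}}{75}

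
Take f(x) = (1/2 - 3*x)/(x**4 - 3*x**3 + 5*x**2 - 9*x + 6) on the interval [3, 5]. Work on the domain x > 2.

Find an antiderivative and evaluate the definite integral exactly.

Antiderivative: F(x) = (-264*log(x - 2) + 210*log(x - 1) + 27*log(x**2 + 3) + 106*sqrt(3)*atan(sqrt(3)*x/3))/336; value = -11*log(3)/14 - 53*sqrt(3)*pi/504 - 5*log(2)/8 - 9*log(12)/112 + 9*log(28)/112 + 53*sqrt(3)*atan(5*sqrt(3)/3)/168 + 5*log(4)/8

The denominator factors as 2*(x - 2)*(x - 1)*(x**2 + 3); partial fractions split f into directly integrable pieces: (9*x + 53)/(56*(x**2 + 3)) + 5/(8*(x - 1)) - 11/(14*(x - 2)).
F(x) = (-264*log(x - 2) + 210*log(x - 1) + 27*log(x**2 + 3) + 106*sqrt(3)*atan(sqrt(3)*x/3))/336 is an antiderivative of f.
Check: d/dx[(-264*log(x - 2) + 210*log(x - 1) + 27*log(x**2 + 3) + 106*sqrt(3)*atan(sqrt(3)*x/3))/336] = (1 - 6*x)/(2*x**4 - 6*x**3 + 10*x**2 - 18*x + 12), which equals f(x).
F(5) = -11*log(3)/14 + 9*log(28)/112 + 53*sqrt(3)*atan(5*sqrt(3)/3)/168 + 5*log(4)/8; F(3) = 9*log(12)/112 + 5*log(2)/8 + 53*sqrt(3)*pi/504.
Integral = F(5) - F(3) = -11*log(3)/14 - 53*sqrt(3)*pi/504 - 5*log(2)/8 - 9*log(12)/112 + 9*log(28)/112 + 53*sqrt(3)*atan(5*sqrt(3)/3)/168 + 5*log(4)/8.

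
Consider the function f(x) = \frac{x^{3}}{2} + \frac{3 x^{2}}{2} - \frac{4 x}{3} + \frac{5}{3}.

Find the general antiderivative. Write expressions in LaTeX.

F(x) = \frac{x^{4}}{8} + \frac{x^{3}}{2} - \frac{2 x^{2}}{3} + \frac{5 x}{3} + C

Integrate term by term and add the pieces.
Check: d/dx[\frac{x^{4}}{8} + \frac{x^{3}}{2} - \frac{2 x^{2}}{3} + \frac{5 x}{3}] = \frac{x^{3}}{2} + \frac{3 x^{2}}{2} - \frac{4 x}{3} + \frac{5}{3} = f(x).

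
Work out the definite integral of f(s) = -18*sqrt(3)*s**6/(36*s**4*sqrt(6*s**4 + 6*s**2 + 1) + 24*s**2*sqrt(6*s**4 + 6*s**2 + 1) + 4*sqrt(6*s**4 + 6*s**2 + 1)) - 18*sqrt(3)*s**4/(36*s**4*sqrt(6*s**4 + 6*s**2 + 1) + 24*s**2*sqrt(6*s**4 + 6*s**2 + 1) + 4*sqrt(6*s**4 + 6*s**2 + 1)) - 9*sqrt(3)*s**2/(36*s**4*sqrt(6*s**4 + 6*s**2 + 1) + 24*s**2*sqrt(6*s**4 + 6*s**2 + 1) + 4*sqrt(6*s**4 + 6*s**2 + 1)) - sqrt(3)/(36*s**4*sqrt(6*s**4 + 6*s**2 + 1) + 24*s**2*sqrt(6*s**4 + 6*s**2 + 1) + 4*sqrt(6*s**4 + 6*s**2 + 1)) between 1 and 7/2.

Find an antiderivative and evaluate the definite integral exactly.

Integrate term by term and add the pieces.
F(s) = -3*s*sqrt(2*s**4 + 2*s**2 + 1/3)/(4*(3*s**2 + 1)) is an antiderivative of f.
Check: d/ds[-3*s*sqrt(2*s**4 + 2*s**2 + 1/3)/(4*(3*s**2 + 1))] = (-18*sqrt(3)*s**6 - 18*sqrt(3)*s**4 - 9*sqrt(3)*s**2 - sqrt(3))/(36*s**4*sqrt(6*s**4 + 6*s**2 + 1) + 24*s**2*sqrt(6*s**4 + 6*s**2 + 1) + 4*sqrt(6*s**4 + 6*s**2 + 1)), which equals f(s).
F(7/2) = -7*sqrt(46794)/1208; F(1) = -sqrt(39)/16.
Integral = F(7/2) - F(1) = -7*sqrt(46794)/1208 + sqrt(39)/16.

Antiderivative: F(s) = -3*s*sqrt(2*s**4 + 2*s**2 + 1/3)/(4*(3*s**2 + 1)); value = -7*sqrt(46794)/1208 + sqrt(39)/16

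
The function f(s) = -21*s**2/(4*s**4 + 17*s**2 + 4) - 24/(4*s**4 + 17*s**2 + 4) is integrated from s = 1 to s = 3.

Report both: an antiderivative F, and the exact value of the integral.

Antiderivative: F(s) = -2*atan(s/2) - 5*atan(2*s)/2; value = -5*atan(6)/2 - 2*atan(3/2) + 2*atan(1/2) + 5*atan(2)/2

The integrand splits into summands that can be handled one at a time.
F(s) = -2*atan(s/2) - 5*atan(2*s)/2 is an antiderivative of f.
Check: d/ds[-2*atan(s/2) - 5*atan(2*s)/2] = (-21*s**2 - 24)/(4*s**4 + 17*s**2 + 4), which equals f(s).
F(3) = -5*atan(6)/2 - 2*atan(3/2); F(1) = -5*atan(2)/2 - 2*atan(1/2).
Integral = F(3) - F(1) = -5*atan(6)/2 - 2*atan(3/2) + 2*atan(1/2) + 5*atan(2)/2.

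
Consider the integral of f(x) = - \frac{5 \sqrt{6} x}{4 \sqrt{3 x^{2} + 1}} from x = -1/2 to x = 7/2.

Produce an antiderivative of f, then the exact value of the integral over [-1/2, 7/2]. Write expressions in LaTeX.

Antiderivative: F(x) = - \frac{5 \sqrt{2 x^{2} + \frac{2}{3}}}{4}; value = - \frac{5 \sqrt{906}}{24} + \frac{5 \sqrt{42}}{24}

The substitution u = 2 x^{2} + \frac{2}{3} works: f is exactly (dF/du)*(du/dx) for that inner function.
F(x) = - \frac{5 \sqrt{2 x^{2} + \frac{2}{3}}}{4} is an antiderivative of f.
Check: d/dx[- \frac{5 \sqrt{2 x^{2} + \frac{2}{3}}}{4}] = - \frac{5 \sqrt{6} x}{4 \sqrt{3 x^{2} + 1}} = f(x).
F(7/2) = - \frac{5 \sqrt{906}}{24}; F(-1/2) = - \frac{5 \sqrt{42}}{24}.
Integral = F(7/2) - F(-1/2) = - \frac{5 \sqrt{906}}{24} + \frac{5 \sqrt{42}}{24}.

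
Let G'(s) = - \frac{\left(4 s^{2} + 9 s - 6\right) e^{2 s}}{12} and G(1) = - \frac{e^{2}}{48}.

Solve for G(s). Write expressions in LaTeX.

G(s) = - \frac{s^{2} e^{2 s}}{6} - \frac{5 s e^{2 s}}{24} + \frac{17 e^{2 s}}{48}

G'(s) has the shape u'v + uv' for u = - \frac{s^{2}}{6} - \frac{5 s}{24} + \frac{17}{48} and v = e^{2 s} — it is the derivative of the product u*v.
A general antiderivative is \frac{\left(- 8 s^{2} - 10 s + 17\right) e^{2 s}}{48} + C.
The condition gives C = - \frac{e^{2}}{48} - (- \frac{e^{2}}{48}) = 0.
So G(s) = - \frac{s^{2} e^{2 s}}{6} - \frac{5 s e^{2 s}}{24} + \frac{17 e^{2 s}}{48}.
Check: d/ds[- \frac{s^{2} e^{2 s}}{6} - \frac{5 s e^{2 s}}{24} + \frac{17 e^{2 s}}{48}] = - \frac{s^{2} e^{2 s}}{3} - \frac{3 s e^{2 s}}{4} + \frac{e^{2 s}}{2}, which equals G'(s).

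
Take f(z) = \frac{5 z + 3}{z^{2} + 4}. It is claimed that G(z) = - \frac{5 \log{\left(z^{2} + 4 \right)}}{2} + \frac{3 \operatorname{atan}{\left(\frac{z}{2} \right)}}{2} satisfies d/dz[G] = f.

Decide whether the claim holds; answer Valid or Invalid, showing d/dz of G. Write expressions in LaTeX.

d/dz[G] = \frac{3 - 5 z}{z^{2} + 4}
d/dz[G] - f(z) = - \frac{10 z}{z^{2} + 4} != 0.

Invalid: d/dz[G] - f = - \frac{10 z}{z^{2} + 4}, which is not 0.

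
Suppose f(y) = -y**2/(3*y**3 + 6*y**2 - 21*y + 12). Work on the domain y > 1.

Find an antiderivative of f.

An antiderivative is F(y) = (-9*(y - 1)*log(y - 1) - 16*(y - 1)*log(y + 4) + 5)/(75*(y - 1)).

Factor the denominator (3*(y - 1)**2*(y + 4)) and decompose: f = -16/(75*(y + 4)) - 3/(25*(y - 1)) - 1/(15*(y - 1)**2); each piece integrates to a log, atan, or power term.
Check: d/dy[(-9*(y - 1)*log(y - 1) - 16*(y - 1)*log(y + 4) + 5)/(75*(y - 1))] = -y**2/(3*y**3 + 6*y**2 - 21*y + 12) = f(y).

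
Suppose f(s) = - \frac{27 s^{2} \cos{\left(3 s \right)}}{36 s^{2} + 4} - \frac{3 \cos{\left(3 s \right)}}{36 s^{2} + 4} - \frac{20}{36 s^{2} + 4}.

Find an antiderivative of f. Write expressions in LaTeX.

An antiderivative is F(s) = - \frac{\sin{\left(3 s \right)}}{4} - \frac{5 \operatorname{atan}{\left(3 s \right)}}{3}.

The integrand splits into summands that can be handled one at a time.
Check: d/ds[- \frac{\sin{\left(3 s \right)}}{4} - \frac{5 \operatorname{atan}{\left(3 s \right)}}{3}] = \frac{- 27 s^{2} \cos{\left(3 s \right)} - 3 \cos{\left(3 s \right)} - 20}{36 s^{2} + 4}, which equals f(s).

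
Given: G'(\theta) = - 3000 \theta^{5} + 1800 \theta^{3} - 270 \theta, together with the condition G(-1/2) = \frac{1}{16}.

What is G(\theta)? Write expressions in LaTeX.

G(\theta) = - \frac{\left(10 \theta^{2} - 3\right)^{3}}{2}

The substitution u = 5 \theta^{2} - \frac{3}{2} works: G'(\theta) is exactly (dG/du)*(du/d\theta) for that inner function.
A general antiderivative is - 4 \left(5 \theta^{2} - \frac{3}{2}\right)^{3} + C.
The condition gives C = \frac{1}{16} - (\frac{1}{16}) = 0.
So G(\theta) = - \frac{\left(10 \theta^{2} - 3\right)^{3}}{2}.
Check: d/d\theta[- \frac{\left(10 \theta^{2} - 3\right)^{3}}{2}] = - 3000 \theta^{5} + 1800 \theta^{3} - 270 \theta = G'(\theta).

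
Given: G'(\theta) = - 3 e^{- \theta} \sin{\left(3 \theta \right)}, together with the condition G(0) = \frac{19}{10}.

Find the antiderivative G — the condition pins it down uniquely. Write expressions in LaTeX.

Whatever form G(\theta) takes, its d/d\theta must return the stated G'(\theta).
A general antiderivative is \frac{3 e^{- \theta} \sin{\left(3 \theta \right)}}{10} + \frac{9 e^{- \theta} \cos{\left(3 \theta \right)}}{10} + C.
The condition gives C = \frac{19}{10} - (\frac{9}{10}) = 1.
So G(\theta) = 1 + \frac{3 e^{- \theta} \sin{\left(3 \theta \right)}}{10} + \frac{9 e^{- \theta} \cos{\left(3 \theta \right)}}{10}.
Check: d/d\theta[1 + \frac{3 e^{- \theta} \sin{\left(3 \theta \right)}}{10} + \frac{9 e^{- \theta} \cos{\left(3 \theta \right)}}{10}] = - 3 e^{- \theta} \sin{\left(3 \theta \right)} = G'(\theta).

G(\theta) = 1 + \frac{3 e^{- \theta} \sin{\left(3 \theta \right)}}{10} + \frac{9 e^{- \theta} \cos{\left(3 \theta \right)}}{10}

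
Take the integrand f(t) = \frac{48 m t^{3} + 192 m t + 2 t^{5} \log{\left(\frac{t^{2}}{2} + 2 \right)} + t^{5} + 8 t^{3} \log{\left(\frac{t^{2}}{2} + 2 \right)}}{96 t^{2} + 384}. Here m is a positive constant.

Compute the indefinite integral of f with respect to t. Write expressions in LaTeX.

An antiderivative F(t) passes only if d/dt[F] lands on f(t) exactly.
Check: d/dt[\frac{t^{2} \left(48 m + t^{2} \log{\left(\frac{t^{2}}{2} + 2 \right)}\right)}{192}] = \frac{48 m t^{3} + 192 m t + 2 t^{5} \log{\left(\frac{t^{2}}{2} + 2 \right)} + t^{5} + 8 t^{3} \log{\left(\frac{t^{2}}{2} + 2 \right)}}{96 t^{2} + 384} = f(t).

F(t) = \frac{t^{2} \left(48 m + t^{2} \log{\left(\frac{t^{2}}{2} + 2 \right)}\right)}{192} + C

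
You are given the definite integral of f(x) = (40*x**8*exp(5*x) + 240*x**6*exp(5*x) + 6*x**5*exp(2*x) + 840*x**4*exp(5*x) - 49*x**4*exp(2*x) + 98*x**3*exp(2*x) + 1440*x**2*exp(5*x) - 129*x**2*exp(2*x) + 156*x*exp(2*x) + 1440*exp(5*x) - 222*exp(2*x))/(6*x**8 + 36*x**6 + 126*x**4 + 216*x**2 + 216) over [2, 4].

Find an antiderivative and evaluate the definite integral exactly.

Antiderivative: F(x) = (8*x**4*exp(3*x) + 24*x**2*exp(3*x) + 3*x + 48*exp(3*x) - 20)*exp(2*x)/(6*(x**4 + 3*x**2 + 6)); value = -4*exp(10)/3 - 2*exp(8)/465 + 7*exp(4)/102 + 4*exp(20)/3

Recognize the product-rule pattern: f = u'v + uv' with u = (x/4 - 5/3)/(x**4/2 + 3*x**2/2 + 3) + 4*exp(3*x)/3, v = exp(2*x), so integration by parts undoes it.
F(x) = (8*x**4*exp(3*x) + 24*x**2*exp(3*x) + 3*x + 48*exp(3*x) - 20)*exp(2*x)/(6*(x**4 + 3*x**2 + 6)) is an antiderivative of f.
Check: d/dx[(8*x**4*exp(3*x) + 24*x**2*exp(3*x) + 3*x + 48*exp(3*x) - 20)*exp(2*x)/(6*(x**4 + 3*x**2 + 6))] = (40*x**8*exp(5*x) + 240*x**6*exp(5*x) + 6*x**5*exp(2*x) + 840*x**4*exp(5*x) - 49*x**4*exp(2*x) + 98*x**3*exp(2*x) + 1440*x**2*exp(5*x) - 129*x**2*exp(2*x) + 156*x*exp(2*x) + 1440*exp(5*x) - 222*exp(2*x))/(6*x**8 + 36*x**6 + 126*x**4 + 216*x**2 + 216) = f(x).
F(4) = -2*exp(8)/465 + 4*exp(20)/3; F(2) = -7*exp(4)/102 + 4*exp(10)/3.
Integral = F(4) - F(2) = -4*exp(10)/3 - 2*exp(8)/465 + 7*exp(4)/102 + 4*exp(20)/3.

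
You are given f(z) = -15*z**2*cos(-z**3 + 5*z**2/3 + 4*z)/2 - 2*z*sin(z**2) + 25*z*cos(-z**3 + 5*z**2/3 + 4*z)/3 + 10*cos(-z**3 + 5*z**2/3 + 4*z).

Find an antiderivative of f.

An antiderivative is F(z) = 5*sin(-z**3 + 5*z**2/3 + 4*z)/2 + cos(z**2).

The integrand splits into summands that can be handled one at a time.
Check: d/dz[5*sin(-z**3 + 5*z**2/3 + 4*z)/2 + cos(z**2)] = -15*z**2*cos(-z**3 + 5*z**2/3 + 4*z)/2 - 2*z*sin(z**2) + 25*z*cos(-z**3 + 5*z**2/3 + 4*z)/3 + 10*cos(-z**3 + 5*z**2/3 + 4*z) = f(z).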